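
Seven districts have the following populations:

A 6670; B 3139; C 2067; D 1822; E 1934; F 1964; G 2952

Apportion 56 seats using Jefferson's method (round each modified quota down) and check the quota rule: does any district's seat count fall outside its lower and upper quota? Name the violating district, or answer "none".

none

Standard quotas: A 18.178, B 8.555, C 5.633, D 4.966, E 5.271, F 5.353, G 8.045.
Jefferson allocation: A 19, B 9, C 5, D 5, E 5, F 5, G 8.
Every allocation lies between the lower and upper quota.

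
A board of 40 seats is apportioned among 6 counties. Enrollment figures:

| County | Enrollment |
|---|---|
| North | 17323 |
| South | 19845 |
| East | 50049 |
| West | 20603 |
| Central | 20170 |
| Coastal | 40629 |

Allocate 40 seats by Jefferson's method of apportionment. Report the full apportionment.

Standard divisor 168619/40 ≈ 4215.475; standard quotas: North 4.109, South 4.708, East 11.873, West 4.887, Central 4.785, Coastal 9.638.
Rounding down gives 4, 4, 11, 4, 4, 9 = 36 seats, so the divisor must be adjusted.
With modified divisor 4000: modified quotas North 4.331, South 4.961, East 12.512, West 5.151, Central 5.043, Coastal 10.157.
Rounding down: North 4, South 4, East 12, West 5, Central 5, Coastal 10 (total 40).

North: 4; South: 4; East: 12; West: 5; Central: 5; Coastal: 10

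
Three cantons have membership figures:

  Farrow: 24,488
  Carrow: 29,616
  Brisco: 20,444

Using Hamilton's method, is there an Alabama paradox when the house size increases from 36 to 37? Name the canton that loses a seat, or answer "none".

none

At 36 seats: Farrow 12, Carrow 14, Brisco 10.
At 37 seats: Farrow 12, Carrow 15, Brisco 10.
No canton's allocation decreased.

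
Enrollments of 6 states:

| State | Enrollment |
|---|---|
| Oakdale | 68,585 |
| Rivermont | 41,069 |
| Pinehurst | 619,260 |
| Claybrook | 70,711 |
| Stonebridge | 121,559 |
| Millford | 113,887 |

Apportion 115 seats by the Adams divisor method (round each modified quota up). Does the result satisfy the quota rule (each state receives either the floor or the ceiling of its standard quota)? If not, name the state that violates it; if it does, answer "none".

Standard quotas: Oakdale 7.620, Rivermont 4.563, Pinehurst 68.802, Claybrook 7.856, Stonebridge 13.506, Millford 12.653.
Adams allocation: Oakdale 8, Rivermont 5, Pinehurst 67, Claybrook 8, Stonebridge 14, Millford 13.
Pinehurst has quota 68.802 (lower 68, upper 69) but receives 67 — outside the quota interval.

Pinehurst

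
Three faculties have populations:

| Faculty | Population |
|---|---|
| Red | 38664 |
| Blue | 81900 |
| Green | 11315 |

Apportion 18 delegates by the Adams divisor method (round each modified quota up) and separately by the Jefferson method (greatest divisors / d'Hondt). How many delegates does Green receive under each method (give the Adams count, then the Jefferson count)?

Adams: Red 5, Blue 11, Green 2.
Jefferson: Red 5, Blue 12, Green 1.
Green gets 2 under Adams and 1 under Jefferson.

2 and 1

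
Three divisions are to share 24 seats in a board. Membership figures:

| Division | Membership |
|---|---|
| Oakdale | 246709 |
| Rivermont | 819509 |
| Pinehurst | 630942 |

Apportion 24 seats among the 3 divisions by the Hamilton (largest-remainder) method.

Oakdale=3, Rivermont=12, Pinehurst=9

The standard divisor is 1697160/24 = 70715.
Standard quotas: Oakdale 3.4888, Rivermont 11.5889, Pinehurst 8.9223.
Lower quotas: Oakdale 3, Rivermont 11, Pinehurst 8 (sum 22, leaving 2 seats).
Remainders in descending order: Pinehurst 0.9223, Rivermont 0.5889, Oakdale 0.4888.
Largest remainders: Pinehurst, Rivermont receive the extra seats.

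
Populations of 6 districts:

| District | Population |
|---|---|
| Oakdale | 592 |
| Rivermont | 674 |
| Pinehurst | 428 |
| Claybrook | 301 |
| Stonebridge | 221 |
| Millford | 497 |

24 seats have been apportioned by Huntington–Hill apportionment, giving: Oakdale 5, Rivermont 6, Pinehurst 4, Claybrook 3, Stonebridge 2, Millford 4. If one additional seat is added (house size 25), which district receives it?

Millford

Priority for the next seat is population ÷ (√(s·(s+1))).
Priorities: Oakdale 108.084, Rivermont 104.000, Pinehurst 95.704, Claybrook 86.891, Stonebridge 90.223, Millford 111.133.
Highest priority: Millford.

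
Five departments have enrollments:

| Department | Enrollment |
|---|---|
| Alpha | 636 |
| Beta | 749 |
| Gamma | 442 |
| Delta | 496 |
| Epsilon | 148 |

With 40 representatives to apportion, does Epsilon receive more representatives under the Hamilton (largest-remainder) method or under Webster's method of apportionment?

Hamilton: Alpha 10, Beta 12, Gamma 7, Delta 8, Epsilon 3.
Webster: Alpha 11, Beta 12, Gamma 7, Delta 8, Epsilon 2.
Epsilon gets 3 under Hamilton and 2 under Webster.

Hamilton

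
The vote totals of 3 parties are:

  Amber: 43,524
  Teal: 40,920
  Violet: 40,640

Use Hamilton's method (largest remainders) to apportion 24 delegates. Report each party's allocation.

The standard divisor is 125084/24 ≈ 5211.833.
Standard quotas: Amber 8.3510, Teal 7.8514, Violet 7.7976.
Lower quotas: Amber 8, Teal 7, Violet 7 (sum 22, leaving 2 seats).
Remainders in descending order: Teal 0.8514, Violet 0.7976, Amber 0.3510.
Largest remainders: Teal, Violet receive the extra seats.

Amber=8, Teal=8, Violet=8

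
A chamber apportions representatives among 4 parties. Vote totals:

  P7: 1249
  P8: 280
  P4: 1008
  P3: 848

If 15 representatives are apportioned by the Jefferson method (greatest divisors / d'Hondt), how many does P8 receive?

1

Standard divisor 3385/15 ≈ 225.667; standard quotas: P7 5.535, P8 1.241, P4 4.467, P3 3.758.
Rounding down gives 5, 1, 4, 3 = 13 seats, so the divisor must be adjusted.
With modified divisor 205: modified quotas P7 6.093, P8 1.366, P4 4.917, P3 4.137.
Rounding down: P7 6, P8 1, P4 4, P3 4 (total 15).
P8 receives 1.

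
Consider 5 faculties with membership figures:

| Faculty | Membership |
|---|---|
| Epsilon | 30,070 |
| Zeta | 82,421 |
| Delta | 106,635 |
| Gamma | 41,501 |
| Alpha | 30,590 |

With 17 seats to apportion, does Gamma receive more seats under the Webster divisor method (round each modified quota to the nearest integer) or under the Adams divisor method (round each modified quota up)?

Adams

Webster: Epsilon 2, Zeta 5, Delta 6, Gamma 2, Alpha 2.
Adams: Epsilon 2, Zeta 4, Delta 6, Gamma 3, Alpha 2.
Gamma gets 2 under Webster and 3 under Adams.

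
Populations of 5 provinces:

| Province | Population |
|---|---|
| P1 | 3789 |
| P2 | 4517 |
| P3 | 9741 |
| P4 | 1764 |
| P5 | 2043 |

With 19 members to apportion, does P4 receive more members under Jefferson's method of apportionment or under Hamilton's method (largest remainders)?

Jefferson: P1 3, P2 4, P3 9, P4 1, P5 2.
Hamilton: P1 3, P2 4, P3 8, P4 2, P5 2.
P4 gets 1 under Jefferson and 2 under Hamilton.

Hamilton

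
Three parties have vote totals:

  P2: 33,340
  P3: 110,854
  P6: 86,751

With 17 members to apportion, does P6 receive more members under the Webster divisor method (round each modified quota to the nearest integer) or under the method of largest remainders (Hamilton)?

Webster: P2 2, P3 8, P6 7.
Hamilton: P2 3, P3 8, P6 6.
P6 gets 7 under Webster and 6 under Hamilton.

Webster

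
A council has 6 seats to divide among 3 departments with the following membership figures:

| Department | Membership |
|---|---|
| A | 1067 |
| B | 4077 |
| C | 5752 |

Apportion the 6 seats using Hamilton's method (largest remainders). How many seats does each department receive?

A 1, B 2, C 3

The standard divisor is 10896/6 = 1816.
Standard quotas: A 0.5876, B 2.2450, C 3.1674.
Lower quotas: A 0, B 2, C 3 (sum 5, leaving 1 seat).
Remainders in descending order: A 0.5876, B 0.2450, C 0.1674.
The surplus seat goes to A.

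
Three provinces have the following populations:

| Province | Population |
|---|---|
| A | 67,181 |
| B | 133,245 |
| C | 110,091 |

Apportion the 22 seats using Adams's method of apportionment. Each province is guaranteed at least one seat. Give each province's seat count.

A 5, B 9, C 8

Standard divisor 310517/22 ≈ 14114.409; standard quotas: A 4.760, B 9.440, C 7.800.
Rounding up gives 5, 10, 8 = 23 seats, so the divisor must be adjusted.
With modified divisor 15300: modified quotas A 4.391, B 8.709, C 7.195.
Rounding up: A 5, B 9, C 8 (total 22).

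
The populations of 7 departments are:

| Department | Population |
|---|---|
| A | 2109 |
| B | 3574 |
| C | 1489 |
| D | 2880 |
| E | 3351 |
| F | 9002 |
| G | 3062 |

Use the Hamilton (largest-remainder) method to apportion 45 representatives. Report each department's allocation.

A 4, B 6, C 3, D 5, E 6, F 16, G 5

Standard divisor: 25467 ÷ 45 ≈ 565.933.
Standard quotas: A 3.7266, B 6.3152, C 2.6311, D 5.0889, E 5.9212, F 15.9065, G 5.4105.
Lower quotas: A 3, B 6, C 2, D 5, E 5, F 15, G 5 (sum 41, leaving 4 seats).
Remainders in descending order: E 0.9212, F 0.9065, A 0.7266, C 0.6311, G 0.4105, B 0.3152, D 0.0889.
The surplus seats go to E, F, A, C.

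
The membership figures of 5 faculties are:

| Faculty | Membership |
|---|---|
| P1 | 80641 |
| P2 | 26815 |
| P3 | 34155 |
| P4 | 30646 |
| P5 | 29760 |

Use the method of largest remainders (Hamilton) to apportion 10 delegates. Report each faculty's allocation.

P1 4, P2 1, P3 2, P4 2, P5 1

Total 202017; standard divisor 202017/10 ≈ 20201.7.
Standard quotas: P1 3.9918, P2 1.3274, P3 1.6907, P4 1.5170, P5 1.4731.
Lower quotas: P1 3, P2 1, P3 1, P4 1, P5 1 (sum 7, leaving 3 seats).
Remainders in descending order: P1 0.9918, P3 0.6907, P4 0.5170, P5 0.4731, P2 0.3274.
Largest remainders: P1, P3, P4 receive the extra seats.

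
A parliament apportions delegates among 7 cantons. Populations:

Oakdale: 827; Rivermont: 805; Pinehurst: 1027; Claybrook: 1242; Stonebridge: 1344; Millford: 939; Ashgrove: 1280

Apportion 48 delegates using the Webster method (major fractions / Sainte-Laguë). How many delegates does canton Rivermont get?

5

Standard divisor 7464/48 ≈ 155.5; standard quotas: Oakdale 5.318, Rivermont 5.177, Pinehurst 6.605, Claybrook 7.987, Stonebridge 8.643, Millford 6.039, Ashgrove 8.232.
Rounding to the nearest integer gives Oakdale 5, Rivermont 5, Pinehurst 7, Claybrook 8, Stonebridge 9, Millford 6, Ashgrove 8 — total 48, matching the house size, so no adjustment is needed.
Rivermont receives 5.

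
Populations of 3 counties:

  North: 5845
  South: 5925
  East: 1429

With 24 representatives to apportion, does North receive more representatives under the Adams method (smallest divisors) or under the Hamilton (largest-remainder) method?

Hamilton

Adams: North 10, South 11, East 3.
Hamilton: North 11, South 11, East 2.
North gets 10 under Adams and 11 under Hamilton.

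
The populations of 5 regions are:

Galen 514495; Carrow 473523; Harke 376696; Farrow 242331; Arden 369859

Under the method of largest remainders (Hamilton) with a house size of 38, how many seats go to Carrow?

9

Standard divisor: 1976904 ÷ 38 ≈ 52023.789.
Standard quotas: Galen 9.8896, Carrow 9.1020, Harke 7.2408, Farrow 4.6581, Arden 7.1094.
Lower quotas: Galen 9, Carrow 9, Harke 7, Farrow 4, Arden 7 (sum 36, leaving 2 seats).
Remainders in descending order: Galen 0.8896, Farrow 0.6581, Harke 0.2408, Arden 0.1094, Carrow 0.1020.
The surplus seats go to Galen, Farrow.
Carrow receives 9.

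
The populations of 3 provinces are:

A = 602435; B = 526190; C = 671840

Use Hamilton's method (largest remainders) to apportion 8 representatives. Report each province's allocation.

A 3, B 2, C 3

Standard divisor: 1800465 ÷ 8 ≈ 225058.125.
Standard quotas: A 2.6768, B 2.3380, C 2.9852.
Lower quotas: A 2, B 2, C 2 (sum 6, leaving 2 seats).
Remainders in descending order: C 0.9852, A 0.6768, B 0.3380.
The surplus seats go to C, A.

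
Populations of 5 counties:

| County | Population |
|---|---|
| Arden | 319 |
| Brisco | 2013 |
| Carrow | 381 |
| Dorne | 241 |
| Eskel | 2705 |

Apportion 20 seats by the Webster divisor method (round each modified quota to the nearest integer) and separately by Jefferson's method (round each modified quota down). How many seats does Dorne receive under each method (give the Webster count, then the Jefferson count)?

1 and 0

Webster: Arden 1, Brisco 7, Carrow 1, Dorne 1, Eskel 10.
Jefferson: Arden 1, Brisco 8, Carrow 1, Dorne 0, Eskel 10.
Dorne gets 1 under Webster and 0 under Jefferson.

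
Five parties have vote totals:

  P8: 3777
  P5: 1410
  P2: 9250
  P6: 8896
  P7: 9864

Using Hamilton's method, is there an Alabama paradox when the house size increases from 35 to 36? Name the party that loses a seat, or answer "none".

P5

At 35 seats: P8 4, P5 2, P2 10, P6 9, P7 10.
At 36 seats: P8 4, P5 1, P2 10, P6 10, P7 11.
P5 drops from 2 to 1.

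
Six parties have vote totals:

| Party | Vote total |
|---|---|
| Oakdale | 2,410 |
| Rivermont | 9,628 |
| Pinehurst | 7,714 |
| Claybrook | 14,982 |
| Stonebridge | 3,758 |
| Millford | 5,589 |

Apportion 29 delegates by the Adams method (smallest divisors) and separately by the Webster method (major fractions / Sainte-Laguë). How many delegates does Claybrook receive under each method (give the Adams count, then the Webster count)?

Adams: Oakdale 2, Rivermont 6, Pinehurst 5, Claybrook 9, Stonebridge 3, Millford 4.
Webster: Oakdale 2, Rivermont 6, Pinehurst 5, Claybrook 10, Stonebridge 2, Millford 4.
Claybrook gets 9 under Adams and 10 under Webster.

9 and 10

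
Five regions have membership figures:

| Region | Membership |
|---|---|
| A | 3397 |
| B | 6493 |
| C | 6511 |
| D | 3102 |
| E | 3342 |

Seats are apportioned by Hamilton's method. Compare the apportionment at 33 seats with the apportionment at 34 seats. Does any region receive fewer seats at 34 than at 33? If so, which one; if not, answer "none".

At 33 seats: A 5, B 9, C 9, D 5, E 5.
At 34 seats: A 5, B 10, C 10, D 4, E 5.
D drops from 5 to 4.

D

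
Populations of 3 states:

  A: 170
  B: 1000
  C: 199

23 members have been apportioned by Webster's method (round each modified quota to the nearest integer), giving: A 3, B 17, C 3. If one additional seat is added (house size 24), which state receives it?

Priority for the next seat is population ÷ (current seats + 0.5).
Priorities: A 48.571, B 57.143, C 56.857.
Highest priority: B.

B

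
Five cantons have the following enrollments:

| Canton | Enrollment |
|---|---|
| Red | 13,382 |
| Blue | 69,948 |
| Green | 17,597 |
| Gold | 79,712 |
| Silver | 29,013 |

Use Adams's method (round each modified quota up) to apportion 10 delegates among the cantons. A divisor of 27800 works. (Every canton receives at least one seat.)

With modified divisor 27800: modified quotas Red 0.481, Blue 2.516, Green 0.633, Gold 2.867, Silver 1.044.
Rounding up: Red 1, Blue 3, Green 1, Gold 3, Silver 2 (total 10).

Red 1, Blue 3, Green 1, Gold 3, Silver 2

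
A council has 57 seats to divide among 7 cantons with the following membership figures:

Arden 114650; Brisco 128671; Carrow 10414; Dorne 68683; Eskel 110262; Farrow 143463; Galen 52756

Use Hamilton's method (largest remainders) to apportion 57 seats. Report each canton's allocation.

Arden 10, Brisco 12, Carrow 1, Dorne 6, Eskel 10, Farrow 13, Galen 5

The standard divisor is 628899/57 ≈ 11033.316.
Standard quotas: Arden 10.3913, Brisco 11.6620, Carrow 0.9439, Dorne 6.2251, Eskel 9.9936, Farrow 13.0027, Galen 4.7815.
Lower quotas: Arden 10, Brisco 11, Carrow 0, Dorne 6, Eskel 9, Farrow 13, Galen 4 (sum 53, leaving 4 seats).
Remainders in descending order: Eskel 0.9936, Carrow 0.9439, Galen 0.7815, Brisco 0.6620, Arden 0.3913, Dorne 0.2251, Farrow 0.0027.
Largest remainders: Eskel, Carrow, Galen, Brisco receive the extra seats.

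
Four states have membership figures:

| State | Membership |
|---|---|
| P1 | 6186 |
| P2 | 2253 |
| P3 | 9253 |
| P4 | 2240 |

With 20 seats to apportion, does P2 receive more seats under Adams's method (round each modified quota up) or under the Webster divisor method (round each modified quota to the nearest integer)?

Adams: P1 6, P2 3, P3 9, P4 2.
Webster: P1 6, P2 2, P3 10, P4 2.
P2 gets 3 under Adams and 2 under Webster.

Adams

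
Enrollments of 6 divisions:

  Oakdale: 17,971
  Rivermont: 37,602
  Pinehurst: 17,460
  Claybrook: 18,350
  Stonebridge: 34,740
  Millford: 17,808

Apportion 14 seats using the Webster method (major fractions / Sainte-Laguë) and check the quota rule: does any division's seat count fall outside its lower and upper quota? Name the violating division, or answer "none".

none

Standard quotas: Oakdale 1.748, Rivermont 3.658, Pinehurst 1.698, Claybrook 1.785, Stonebridge 3.379, Millford 1.732.
Webster allocation: Oakdale 2, Rivermont 3, Pinehurst 2, Claybrook 2, Stonebridge 3, Millford 2.
Every allocation lies between the lower and upper quota.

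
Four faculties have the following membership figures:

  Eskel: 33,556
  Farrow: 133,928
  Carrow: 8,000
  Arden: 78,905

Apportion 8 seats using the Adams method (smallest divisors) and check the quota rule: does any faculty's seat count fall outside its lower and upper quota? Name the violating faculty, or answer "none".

none

Standard quotas: Eskel 1.055, Farrow 4.212, Carrow 0.252, Arden 2.481.
Adams allocation: Eskel 1, Farrow 4, Carrow 1, Arden 2.
Every allocation lies between the lower and upper quota.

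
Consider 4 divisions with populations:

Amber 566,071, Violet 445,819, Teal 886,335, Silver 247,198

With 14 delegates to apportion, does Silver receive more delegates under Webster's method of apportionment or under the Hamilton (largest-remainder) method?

Webster

Webster: Amber 4, Violet 3, Teal 5, Silver 2.
Hamilton: Amber 4, Violet 3, Teal 6, Silver 1.
Silver gets 2 under Webster and 1 under Hamilton.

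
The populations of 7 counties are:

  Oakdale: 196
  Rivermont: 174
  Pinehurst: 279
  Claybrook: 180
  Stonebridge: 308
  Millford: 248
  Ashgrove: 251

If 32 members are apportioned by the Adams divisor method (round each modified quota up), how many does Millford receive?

Standard divisor 1636/32 ≈ 51.125; standard quotas: Oakdale 3.834, Rivermont 3.403, Pinehurst 5.457, Claybrook 3.521, Stonebridge 6.024, Millford 4.851, Ashgrove 4.910.
Rounding up gives 4, 4, 6, 4, 7, 5, 5 = 35 seats, so the divisor must be adjusted.
With modified divisor 59: modified quotas Oakdale 3.322, Rivermont 2.949, Pinehurst 4.729, Claybrook 3.051, Stonebridge 5.220, Millford 4.203, Ashgrove 4.254.
Rounding up: Oakdale 4, Rivermont 3, Pinehurst 5, Claybrook 4, Stonebridge 6, Millford 5, Ashgrove 5 (total 32).
Millford receives 5.

5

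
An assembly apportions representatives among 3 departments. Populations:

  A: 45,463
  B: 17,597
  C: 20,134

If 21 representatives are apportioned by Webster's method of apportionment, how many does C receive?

5

Standard divisor 83194/21 ≈ 3961.619; standard quotas: A 11.476, B 4.442, C 5.082.
Rounding to the nearest integer gives 11, 4, 5 = 20 seats, so the divisor must be adjusted.
With modified divisor 3930: modified quotas A 11.568, B 4.478, C 5.123.
Rounding to the nearest integer: A 12, B 4, C 5 (total 21).
C receives 5.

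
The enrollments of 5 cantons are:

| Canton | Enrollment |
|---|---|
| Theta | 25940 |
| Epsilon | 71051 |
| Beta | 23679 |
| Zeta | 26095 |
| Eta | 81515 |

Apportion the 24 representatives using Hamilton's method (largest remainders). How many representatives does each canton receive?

The standard divisor is 228280/24 ≈ 9511.667.
Standard quotas: Theta 2.7272, Epsilon 7.4699, Beta 2.4895, Zeta 2.7435, Eta 8.5700.
Lower quotas: Theta 2, Epsilon 7, Beta 2, Zeta 2, Eta 8 (sum 21, leaving 3 seats).
Remainders in descending order: Zeta 0.7435, Theta 0.7272, Eta 0.5700, Beta 0.4895, Epsilon 0.4699.
Largest remainders: Zeta, Theta, Eta receive the extra seats.

Theta: 3, Epsilon: 7, Beta: 2, Zeta: 3, Eta: 9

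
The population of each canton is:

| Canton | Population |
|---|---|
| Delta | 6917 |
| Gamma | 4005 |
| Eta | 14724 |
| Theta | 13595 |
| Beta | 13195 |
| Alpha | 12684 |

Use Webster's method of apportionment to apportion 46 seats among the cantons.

Standard divisor 65120/46 ≈ 1415.652; standard quotas: Delta 4.886, Gamma 2.829, Eta 10.401, Theta 9.603, Beta 9.321, Alpha 8.960.
Rounding to the nearest integer gives Delta 5, Gamma 3, Eta 10, Theta 10, Beta 9, Alpha 9 — total 46, matching the house size, so no adjustment is needed.

Delta: 5, Gamma: 3, Eta: 10, Theta: 10, Beta: 9, Alpha: 9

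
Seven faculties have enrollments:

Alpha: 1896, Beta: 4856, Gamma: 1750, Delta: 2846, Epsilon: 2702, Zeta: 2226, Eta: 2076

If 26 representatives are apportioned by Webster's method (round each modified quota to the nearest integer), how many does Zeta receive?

3

Standard divisor 18352/26 ≈ 705.846; standard quotas: Alpha 2.686, Beta 6.880, Gamma 2.479, Delta 4.032, Epsilon 3.828, Zeta 3.154, Eta 2.941.
Rounding to the nearest integer gives Alpha 3, Beta 7, Gamma 2, Delta 4, Epsilon 4, Zeta 3, Eta 3 — total 26, matching the house size, so no adjustment is needed.
Zeta receives 3.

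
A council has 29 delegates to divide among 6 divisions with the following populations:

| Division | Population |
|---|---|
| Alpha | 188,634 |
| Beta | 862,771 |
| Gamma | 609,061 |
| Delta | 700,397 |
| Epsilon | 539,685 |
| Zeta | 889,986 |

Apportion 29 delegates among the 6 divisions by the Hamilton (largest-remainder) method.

Alpha 1, Beta 7, Gamma 5, Delta 5, Epsilon 4, Zeta 7

The standard divisor is 3790534/29 ≈ 130708.069.
Standard quotas: Alpha 1.4432, Beta 6.6007, Gamma 4.6597, Delta 5.3585, Epsilon 4.1289, Zeta 6.8090.
Lower quotas: Alpha 1, Beta 6, Gamma 4, Delta 5, Epsilon 4, Zeta 6 (sum 26, leaving 3 seats).
Remainders in descending order: Zeta 0.8090, Gamma 0.6597, Beta 0.6007, Alpha 0.4432, Delta 0.3585, Epsilon 0.1289.
Largest remainders: Zeta, Gamma, Beta receive the extra seats.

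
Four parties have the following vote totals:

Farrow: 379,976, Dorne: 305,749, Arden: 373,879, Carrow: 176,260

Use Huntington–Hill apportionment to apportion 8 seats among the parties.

With divisor 153880: modified quotas Farrow 2.469, Dorne 1.987, Arden 2.430, Carrow 1.145.
Geometric-mean thresholds: Farrow √(2·3)=2.449, Dorne √(1·2)=1.414, Arden √(2·3)=2.449, Carrow √(1·2)=1.414.
Each quota rounded against its threshold gives Farrow 3, Dorne 2, Arden 2, Carrow 1 (total 8).

Farrow 3, Dorne 2, Arden 2, Carrow 1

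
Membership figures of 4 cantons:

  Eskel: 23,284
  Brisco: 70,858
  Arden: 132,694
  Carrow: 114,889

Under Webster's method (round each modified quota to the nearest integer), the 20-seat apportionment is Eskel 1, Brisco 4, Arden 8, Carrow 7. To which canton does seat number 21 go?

Brisco

Priority for the next seat is population ÷ (current seats + 0.5).
Priorities: Eskel 15522.667, Brisco 15746.222, Arden 15611.059, Carrow 15318.533.
Highest priority: Brisco.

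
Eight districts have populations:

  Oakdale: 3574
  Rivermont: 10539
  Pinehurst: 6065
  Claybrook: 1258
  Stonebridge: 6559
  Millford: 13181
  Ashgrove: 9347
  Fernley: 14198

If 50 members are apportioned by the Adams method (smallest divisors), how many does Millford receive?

10

Standard divisor 64721/50 ≈ 1294.42; standard quotas: Oakdale 2.761, Rivermont 8.142, Pinehurst 4.685, Claybrook 0.972, Stonebridge 5.067, Millford 10.183, Ashgrove 7.221, Fernley 10.969.
Rounding up gives 3, 9, 5, 1, 6, 11, 8, 11 = 54 seats, so the divisor must be adjusted.
With modified divisor 1400: modified quotas Oakdale 2.553, Rivermont 7.528, Pinehurst 4.332, Claybrook 0.899, Stonebridge 4.685, Millford 9.415, Ashgrove 6.676, Fernley 10.141.
Rounding up: Oakdale 3, Rivermont 8, Pinehurst 5, Claybrook 1, Stonebridge 5, Millford 10, Ashgrove 7, Fernley 11 (total 50).
Millford receives 10.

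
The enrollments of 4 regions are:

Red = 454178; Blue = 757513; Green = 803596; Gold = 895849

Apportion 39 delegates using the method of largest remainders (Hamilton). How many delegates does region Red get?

Standard divisor: 2911136 ÷ 39 ≈ 74644.513.
Standard quotas: Red 6.0845, Blue 10.1483, Green 10.7656, Gold 12.0015.
Lower quotas: Red 6, Blue 10, Green 10, Gold 12 (sum 38, leaving 1 seat).
Remainders in descending order: Green 0.7656, Blue 0.1483, Red 0.0845, Gold 0.0015.
Largest remainder: Green receives the extra seat.
Red receives 6.

6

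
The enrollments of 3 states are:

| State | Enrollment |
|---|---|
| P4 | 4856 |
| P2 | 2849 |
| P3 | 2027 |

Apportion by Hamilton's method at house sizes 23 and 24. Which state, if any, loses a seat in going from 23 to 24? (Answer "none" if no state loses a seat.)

none

At 23 seats: P4 11, P2 7, P3 5.
At 24 seats: P4 12, P2 7, P3 5.
No state's allocation decreased.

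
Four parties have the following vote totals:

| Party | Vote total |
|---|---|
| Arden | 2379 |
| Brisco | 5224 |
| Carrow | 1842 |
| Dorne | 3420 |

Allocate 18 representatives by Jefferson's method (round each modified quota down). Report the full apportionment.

Standard divisor 12865/18 ≈ 714.722; standard quotas: Arden 3.329, Brisco 7.309, Carrow 2.577, Dorne 4.785.
Rounding down gives 3, 7, 2, 4 = 16 seats, so the divisor must be adjusted.
With modified divisor 630: modified quotas Arden 3.776, Brisco 8.292, Carrow 2.924, Dorne 5.429.
Rounding down: Arden 3, Brisco 8, Carrow 2, Dorne 5 (total 18).

Arden=3, Brisco=8, Carrow=2, Dorne=5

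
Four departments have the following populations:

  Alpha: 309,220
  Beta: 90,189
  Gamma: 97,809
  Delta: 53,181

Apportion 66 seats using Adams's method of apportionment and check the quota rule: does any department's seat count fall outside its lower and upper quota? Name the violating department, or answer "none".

Standard quotas: Alpha 37.080, Beta 10.815, Gamma 11.729, Delta 6.377.
Adams allocation: Alpha 36, Beta 11, Gamma 12, Delta 7.
Alpha has quota 37.080 (lower 37, upper 38) but receives 36 — outside the quota interval.

Alpha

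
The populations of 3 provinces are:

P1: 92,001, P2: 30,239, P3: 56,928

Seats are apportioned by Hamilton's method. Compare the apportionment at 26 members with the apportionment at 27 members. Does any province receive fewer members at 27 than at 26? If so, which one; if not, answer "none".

At 26 seats: P1 13, P2 5, P3 8.
At 27 seats: P1 14, P2 4, P3 9.
P2 drops from 5 to 4.

P2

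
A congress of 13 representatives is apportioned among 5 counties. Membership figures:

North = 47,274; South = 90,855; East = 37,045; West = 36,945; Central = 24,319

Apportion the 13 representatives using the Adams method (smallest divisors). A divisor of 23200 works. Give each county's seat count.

With modified divisor 23200: modified quotas North 2.038, South 3.916, East 1.597, West 1.592, Central 1.048.
Rounding up: North 3, South 4, East 2, West 2, Central 2 (total 13).

North: 3, South: 4, East: 2, West: 2, Central: 2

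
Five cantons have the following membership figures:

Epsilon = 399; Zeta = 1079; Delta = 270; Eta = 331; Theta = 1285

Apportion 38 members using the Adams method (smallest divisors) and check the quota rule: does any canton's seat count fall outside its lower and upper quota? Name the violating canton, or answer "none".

none

Standard quotas: Epsilon 4.507, Zeta 12.188, Delta 3.050, Eta 3.739, Theta 14.515.
Adams allocation: Epsilon 5, Zeta 12, Delta 3, Eta 4, Theta 14.
Every allocation lies between the lower and upper quota.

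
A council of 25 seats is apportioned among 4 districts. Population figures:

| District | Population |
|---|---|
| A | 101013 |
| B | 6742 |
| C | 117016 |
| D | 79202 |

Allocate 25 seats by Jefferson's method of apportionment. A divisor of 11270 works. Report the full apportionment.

A: 8, B: 0, C: 10, D: 7

With modified divisor 11270: modified quotas A 8.963, B 0.598, C 10.383, D 7.028.
Rounding down: A 8, B 0, C 10, D 7 (total 25).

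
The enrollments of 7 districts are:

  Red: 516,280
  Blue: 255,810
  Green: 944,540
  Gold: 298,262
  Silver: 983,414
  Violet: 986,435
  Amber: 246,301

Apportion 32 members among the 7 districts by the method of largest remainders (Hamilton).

Red 4, Blue 2, Green 7, Gold 2, Silver 7, Violet 8, Amber 2

Total 4231042; standard divisor 4231042/32 ≈ 132220.062.
Standard quotas: Red 3.9047, Blue 1.9347, Green 7.1437, Gold 2.2558, Silver 7.4377, Violet 7.4606, Amber 1.8628.
Lower quotas: Red 3, Blue 1, Green 7, Gold 2, Silver 7, Violet 7, Amber 1 (sum 28, leaving 4 seats).
Remainders in descending order: Blue 0.9347, Red 0.9047, Amber 0.8628, Violet 0.4606, Silver 0.4377, Gold 0.2558, Green 0.1437.
Largest remainders: Blue, Red, Amber, Violet receive the extra seats.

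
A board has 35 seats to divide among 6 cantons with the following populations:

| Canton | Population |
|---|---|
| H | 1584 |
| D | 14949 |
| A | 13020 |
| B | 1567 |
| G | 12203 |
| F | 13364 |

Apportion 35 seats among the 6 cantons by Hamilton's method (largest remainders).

Total 56687; standard divisor 56687/35 ≈ 1619.629.
Standard quotas: H 0.9780, D 9.2299, A 8.0389, B 0.9675, G 7.5344, F 8.2513.
Lower quotas: H 0, D 9, A 8, B 0, G 7, F 8 (sum 32, leaving 3 seats).
Remainders in descending order: H 0.9780, B 0.9675, G 0.5344, F 0.2513, D 0.2299, A 0.0389.
The surplus seats go to H, B, G.

H 1, D 9, A 8, B 1, G 8, F 8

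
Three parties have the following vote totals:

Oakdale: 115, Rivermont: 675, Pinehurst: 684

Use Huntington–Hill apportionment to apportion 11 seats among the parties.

Oakdale 1, Rivermont 5, Pinehurst 5

With divisor 138: modified quotas Oakdale 0.833, Rivermont 4.891, Pinehurst 4.957.
Geometric-mean thresholds: Oakdale (min 1), Rivermont √(4·5)=4.472, Pinehurst √(4·5)=4.472.
Each quota rounded against its threshold gives Oakdale 1, Rivermont 5, Pinehurst 5 (total 11).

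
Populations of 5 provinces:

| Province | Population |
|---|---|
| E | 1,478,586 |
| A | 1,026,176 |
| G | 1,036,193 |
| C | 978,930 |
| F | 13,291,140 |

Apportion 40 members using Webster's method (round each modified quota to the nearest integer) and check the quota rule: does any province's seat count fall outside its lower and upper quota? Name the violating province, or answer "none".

F

Standard quotas: E 3.321, A 2.305, G 2.327, C 2.198, F 29.849.
Webster allocation: E 3, A 2, G 2, C 2, F 31.
F has quota 29.849 (lower 29, upper 30) but receives 31 — outside the quota interval.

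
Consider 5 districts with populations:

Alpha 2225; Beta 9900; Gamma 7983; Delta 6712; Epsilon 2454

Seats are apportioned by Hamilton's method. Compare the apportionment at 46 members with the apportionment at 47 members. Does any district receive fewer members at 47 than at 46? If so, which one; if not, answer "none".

At 46 seats: Alpha 3, Beta 16, Gamma 12, Delta 11, Epsilon 4.
At 47 seats: Alpha 3, Beta 16, Gamma 13, Delta 11, Epsilon 4.
No district's allocation decreased.

none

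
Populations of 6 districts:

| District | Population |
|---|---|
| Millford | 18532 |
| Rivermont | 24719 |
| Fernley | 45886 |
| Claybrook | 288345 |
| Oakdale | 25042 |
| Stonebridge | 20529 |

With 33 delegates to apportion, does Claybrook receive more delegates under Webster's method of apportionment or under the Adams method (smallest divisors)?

Webster: Millford 1, Rivermont 2, Fernley 4, Claybrook 22, Oakdale 2, Stonebridge 2.
Adams: Millford 2, Rivermont 2, Fernley 4, Claybrook 21, Oakdale 2, Stonebridge 2.
Claybrook gets 22 under Webster and 21 under Adams.

Webster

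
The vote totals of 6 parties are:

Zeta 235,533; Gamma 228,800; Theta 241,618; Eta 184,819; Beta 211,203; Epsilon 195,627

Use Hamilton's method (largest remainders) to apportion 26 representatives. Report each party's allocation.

Zeta 5; Gamma 4; Theta 5; Eta 4; Beta 4; Epsilon 4

Standard divisor: 1297600 ÷ 26 ≈ 49907.692.
Standard quotas: Zeta 4.7194, Gamma 4.5845, Theta 4.8413, Eta 3.7032, Beta 4.2319, Epsilon 3.9198.
Lower quotas: Zeta 4, Gamma 4, Theta 4, Eta 3, Beta 4, Epsilon 3 (sum 22, leaving 4 seats).
Remainders in descending order: Epsilon 0.9198, Theta 0.8413, Zeta 0.7194, Eta 0.7032, Gamma 0.5845, Beta 0.2319.
The surplus seats go to Epsilon, Theta, Zeta, Eta.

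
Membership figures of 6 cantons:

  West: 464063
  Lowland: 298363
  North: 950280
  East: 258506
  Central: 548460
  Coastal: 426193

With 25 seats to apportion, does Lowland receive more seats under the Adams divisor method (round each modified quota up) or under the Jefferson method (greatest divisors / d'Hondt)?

Adams

Adams: West 4, Lowland 3, North 7, East 2, Central 5, Coastal 4.
Jefferson: West 4, Lowland 2, North 8, East 2, Central 5, Coastal 4.
Lowland gets 3 under Adams and 2 under Jefferson.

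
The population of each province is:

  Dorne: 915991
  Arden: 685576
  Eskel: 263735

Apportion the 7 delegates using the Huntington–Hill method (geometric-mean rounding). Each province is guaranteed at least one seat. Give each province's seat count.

With divisor 272155: modified quotas Dorne 3.366, Arden 2.519, Eskel 0.969.
Geometric-mean thresholds: Dorne √(3·4)=3.464, Arden √(2·3)=2.449, Eskel (min 1).
Each quota rounded against its threshold gives Dorne 3, Arden 3, Eskel 1 (total 7).

Dorne=3; Arden=3; Eskel=1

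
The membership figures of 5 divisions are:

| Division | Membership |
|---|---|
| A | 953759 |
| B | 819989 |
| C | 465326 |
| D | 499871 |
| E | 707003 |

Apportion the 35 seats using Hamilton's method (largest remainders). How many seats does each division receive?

A 10, B 8, C 5, D 5, E 7

Total 3445948; standard divisor 3445948/35 ≈ 98455.657.
Standard quotas: A 9.6872, B 8.3285, C 4.7262, D 5.0771, E 7.1809.
Lower quotas: A 9, B 8, C 4, D 5, E 7 (sum 33, leaving 2 seats).
Remainders in descending order: C 0.7262, A 0.6872, B 0.3285, E 0.1809, D 0.0771.
The surplus seats go to C, A.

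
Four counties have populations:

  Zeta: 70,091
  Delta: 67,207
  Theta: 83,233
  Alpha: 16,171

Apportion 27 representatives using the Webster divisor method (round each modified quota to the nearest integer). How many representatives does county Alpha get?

2

Standard divisor 236702/27 ≈ 8766.741; standard quotas: Zeta 7.995, Delta 7.666, Theta 9.494, Alpha 1.845.
Rounding to the nearest integer gives Zeta 8, Delta 8, Theta 9, Alpha 2 — total 27, matching the house size, so no adjustment is needed.
Alpha receives 2.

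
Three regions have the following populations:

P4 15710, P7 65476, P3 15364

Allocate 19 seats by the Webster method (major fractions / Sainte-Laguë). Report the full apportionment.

Standard divisor 96550/19 ≈ 5081.579; standard quotas: P4 3.092, P7 12.885, P3 3.023.
Rounding to the nearest integer gives P4 3, P7 13, P3 3 — total 19, matching the house size, so no adjustment is needed.

P4 3, P7 13, P3 3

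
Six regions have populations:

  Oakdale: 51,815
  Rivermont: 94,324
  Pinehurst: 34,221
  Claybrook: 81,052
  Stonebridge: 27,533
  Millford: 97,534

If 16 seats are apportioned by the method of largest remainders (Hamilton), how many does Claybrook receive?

Standard divisor: 386479 ÷ 16 ≈ 24154.938.
Standard quotas: Oakdale 2.1451, Rivermont 3.9050, Pinehurst 1.4167, Claybrook 3.3555, Stonebridge 1.1398, Millford 4.0378.
Lower quotas: Oakdale 2, Rivermont 3, Pinehurst 1, Claybrook 3, Stonebridge 1, Millford 4 (sum 14, leaving 2 seats).
Remainders in descending order: Rivermont 0.9050, Pinehurst 0.4167, Claybrook 0.3555, Oakdale 0.1451, Stonebridge 0.1398, Millford 0.0378.
The surplus seats go to Rivermont, Pinehurst.
Claybrook receives 3.

3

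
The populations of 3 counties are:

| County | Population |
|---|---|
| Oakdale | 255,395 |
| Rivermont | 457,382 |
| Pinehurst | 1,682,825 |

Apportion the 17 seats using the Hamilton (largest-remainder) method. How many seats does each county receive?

Standard divisor: 2395602 ÷ 17 ≈ 140917.765.
Standard quotas: Oakdale 1.8124, Rivermont 3.2457, Pinehurst 11.9419.
Lower quotas: Oakdale 1, Rivermont 3, Pinehurst 11 (sum 15, leaving 2 seats).
Remainders in descending order: Pinehurst 0.9419, Oakdale 0.8124, Rivermont 0.2457.
The surplus seats go to Pinehurst, Oakdale.

Oakdale 2, Rivermont 3, Pinehurst 12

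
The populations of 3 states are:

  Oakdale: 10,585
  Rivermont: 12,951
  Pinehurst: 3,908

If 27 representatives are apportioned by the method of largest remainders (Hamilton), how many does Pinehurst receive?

4

Standard divisor: 27444 ÷ 27 ≈ 1016.444.
Standard quotas: Oakdale 10.4138, Rivermont 12.7415, Pinehurst 3.8448.
Lower quotas: Oakdale 10, Rivermont 12, Pinehurst 3 (sum 25, leaving 2 seats).
Remainders in descending order: Pinehurst 0.8448, Rivermont 0.7415, Oakdale 0.4138.
Largest remainders: Pinehurst, Rivermont receive the extra seats.
Pinehurst receives 4.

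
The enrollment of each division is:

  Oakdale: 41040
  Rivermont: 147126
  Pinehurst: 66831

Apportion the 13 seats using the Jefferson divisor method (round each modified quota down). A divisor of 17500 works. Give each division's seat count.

Oakdale=2, Rivermont=8, Pinehurst=3

With modified divisor 17500: modified quotas Oakdale 2.345, Rivermont 8.407, Pinehurst 3.819.
Rounding down: Oakdale 2, Rivermont 8, Pinehurst 3 (total 13).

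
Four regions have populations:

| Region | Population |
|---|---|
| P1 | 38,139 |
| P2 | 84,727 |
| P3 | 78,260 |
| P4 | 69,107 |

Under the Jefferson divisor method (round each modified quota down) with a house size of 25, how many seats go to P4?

Standard divisor 270233/25 ≈ 10809.32; standard quotas: P1 3.528, P2 7.838, P3 7.240, P4 6.393.
Rounding down gives 3, 7, 7, 6 = 23 seats, so the divisor must be adjusted.
With modified divisor 9830: modified quotas P1 3.880, P2 8.619, P3 7.961, P4 7.030.
Rounding down: P1 3, P2 8, P3 7, P4 7 (total 25).
P4 receives 7.

7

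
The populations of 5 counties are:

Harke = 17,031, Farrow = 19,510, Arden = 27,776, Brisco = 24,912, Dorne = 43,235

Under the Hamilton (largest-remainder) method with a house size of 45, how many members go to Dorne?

Standard divisor: 132464 ÷ 45 ≈ 2943.644.
Standard quotas: Harke 5.7857, Farrow 6.6278, Arden 9.4359, Brisco 8.4630, Dorne 14.6876.
Lower quotas: Harke 5, Farrow 6, Arden 9, Brisco 8, Dorne 14 (sum 42, leaving 3 seats).
Remainders in descending order: Harke 0.7857, Dorne 0.6876, Farrow 0.6278, Brisco 0.4630, Arden 0.4359.
The surplus seats go to Harke, Dorne, Farrow.
Dorne receives 15.

15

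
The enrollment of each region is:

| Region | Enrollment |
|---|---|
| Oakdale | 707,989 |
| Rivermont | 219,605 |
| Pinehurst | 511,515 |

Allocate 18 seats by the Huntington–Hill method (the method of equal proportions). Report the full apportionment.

With divisor 81183: modified quotas Oakdale 8.721, Rivermont 2.705, Pinehurst 6.301.
Geometric-mean thresholds: Oakdale √(8·9)=8.485, Rivermont √(2·3)=2.449, Pinehurst √(6·7)=6.481.
Each quota rounded against its threshold gives Oakdale 9, Rivermont 3, Pinehurst 6 (total 18).

Oakdale=9; Rivermont=3; Pinehurst=6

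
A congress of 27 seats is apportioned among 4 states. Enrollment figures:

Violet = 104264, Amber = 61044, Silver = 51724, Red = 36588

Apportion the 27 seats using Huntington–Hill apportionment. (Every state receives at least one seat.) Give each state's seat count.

With divisor 9431: modified quotas Violet 11.055, Amber 6.473, Silver 5.484, Red 3.880.
Geometric-mean thresholds: Violet √(11·12)=11.489, Amber √(6·7)=6.481, Silver √(5·6)=5.477, Red √(3·4)=3.464.
Each quota rounded against its threshold gives Violet 11, Amber 6, Silver 6, Red 4 (total 27).

Violet=11; Amber=6; Silver=6; Red=4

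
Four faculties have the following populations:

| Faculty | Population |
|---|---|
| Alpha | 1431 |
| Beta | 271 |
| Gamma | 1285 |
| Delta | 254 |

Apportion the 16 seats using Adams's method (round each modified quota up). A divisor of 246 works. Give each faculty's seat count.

Alpha: 6; Beta: 2; Gamma: 6; Delta: 2

With modified divisor 246: modified quotas Alpha 5.817, Beta 1.102, Gamma 5.224, Delta 1.033.
Rounding up: Alpha 6, Beta 2, Gamma 6, Delta 2 (total 16).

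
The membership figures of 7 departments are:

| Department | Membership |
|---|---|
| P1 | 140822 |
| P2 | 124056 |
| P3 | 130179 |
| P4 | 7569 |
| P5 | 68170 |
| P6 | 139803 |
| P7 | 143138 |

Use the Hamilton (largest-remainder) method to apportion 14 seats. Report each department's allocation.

P1: 3, P2: 2, P3: 2, P4: 0, P5: 1, P6: 3, P7: 3

Total 753737; standard divisor 753737/14 ≈ 53838.357.
Standard quotas: P1 2.6156, P2 2.3042, P3 2.4180, P4 0.1406, P5 1.2662, P6 2.5967, P7 2.6587.
Lower quotas: P1 2, P2 2, P3 2, P4 0, P5 1, P6 2, P7 2 (sum 11, leaving 3 seats).
Remainders in descending order: P7 0.6587, P1 0.6156, P6 0.5967, P3 0.4180, P2 0.3042, P5 0.2662, P4 0.1406.
Largest remainders: P7, P1, P6 receive the extra seats.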